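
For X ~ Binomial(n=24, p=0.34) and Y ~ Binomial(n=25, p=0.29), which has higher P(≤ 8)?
Y has higher probability (P(Y ≤ 8) = 0.7162 > P(X ≤ 8) = 0.5670)

Compute P(≤ 8) for each distribution:

X ~ Binomial(n=24, p=0.34):
P(X ≤ 8) = 0.5670

Y ~ Binomial(n=25, p=0.29):
P(Y ≤ 8) = 0.7162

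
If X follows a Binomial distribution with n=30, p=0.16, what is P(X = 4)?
0.193006

We have X ~ Binomial(n=30, p=0.16).

For a Binomial distribution, the PMF gives us the probability of each outcome.

Using the PMF formula:
P(X = 4) = 0.193006

Rounded to 4 decimal places: 0.1930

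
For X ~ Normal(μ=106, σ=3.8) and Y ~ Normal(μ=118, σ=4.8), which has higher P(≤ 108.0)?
X has higher probability (P(X ≤ 108.0) = 0.7007 > P(Y ≤ 108.0) = 0.0186)

Compute P(≤ 108.0) for each distribution:

X ~ Normal(μ=106, σ=3.8):
P(X ≤ 108.0) = 0.7007

Y ~ Normal(μ=118, σ=4.8):
P(Y ≤ 108.0) = 0.0186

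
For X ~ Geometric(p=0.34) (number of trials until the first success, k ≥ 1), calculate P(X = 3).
0.148104

We have X ~ Geometric(p=0.34) (number of trials until the first success, k ≥ 1).

For a Geometric distribution, the PMF gives us the probability of each outcome.

Using the PMF formula:
P(X = 3) = 0.148104

Rounded to 4 decimal places: 0.1481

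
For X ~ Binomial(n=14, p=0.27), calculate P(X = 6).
0.093825

We have X ~ Binomial(n=14, p=0.27).

For a Binomial distribution, the PMF gives us the probability of each outcome.

Using the PMF formula:
P(X = 6) = 0.093825

Rounded to 4 decimal places: 0.0938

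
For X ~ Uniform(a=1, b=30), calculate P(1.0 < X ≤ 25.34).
0.839310

We have X ~ Uniform(a=1, b=30).

To find P(1.0 < X ≤ 25.34), we use:
P(1.0 < X ≤ 25.34) = P(X ≤ 25.34) - P(X ≤ 1.0)
                 = F(25.34) - F(1.0)
                 = 0.839310 - 0.000000
                 = 0.839310

So there's approximately a 83.9% chance that X falls in this range.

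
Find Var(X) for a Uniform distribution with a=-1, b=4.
2.0833

We have X ~ Uniform(a=-1, b=4).

For a Uniform distribution with a=-1, b=4:
Var(X) = 2.0833

The variance measures the spread of the distribution around the mean.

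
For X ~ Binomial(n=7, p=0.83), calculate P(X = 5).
0.239060

We have X ~ Binomial(n=7, p=0.83).

For a Binomial distribution, the PMF gives us the probability of each outcome.

Using the PMF formula:
P(X = 5) = 0.239060

Rounded to 4 decimal places: 0.2391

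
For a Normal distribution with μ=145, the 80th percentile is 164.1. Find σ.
σ = 22.6943

For X ~ Normal(μ, σ), the p-th percentile satisfies x = μ + z_p × σ,
where z_p = Φ⁻¹(p) is the standard normal quantile.

Step 1: z_{0.8} = Φ⁻¹(0.8) = 0.8416

Step 2: Solve for σ:
164.1 = 145 + 0.8416 × σ
σ = (164.1 - 145) / 0.8416
σ = 19.10 / 0.8416
σ = 22.6943

Verification: μ + z × σ = 145 + 0.8416 × 22.6943 = 164.10 ✓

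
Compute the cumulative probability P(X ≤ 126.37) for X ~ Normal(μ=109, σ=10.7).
0.947744

We have X ~ Normal(μ=109, σ=10.7).

The CDF gives us P(X ≤ k).

Using the CDF:
P(X ≤ 126.37) = 0.947744

This means there's approximately a 94.8% chance that X is at most 126.37.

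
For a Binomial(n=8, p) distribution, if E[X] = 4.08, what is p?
p = 0.51

For a Binomial(n, p) distribution:
E[X] = n × p

Given n = 8 and E[X] = 4.08:
4.08 = 8 × p
p = 4.08 / 8 = 0.51

Verification: Binomial(8, 0.51) has E[X] = 4.08 ✓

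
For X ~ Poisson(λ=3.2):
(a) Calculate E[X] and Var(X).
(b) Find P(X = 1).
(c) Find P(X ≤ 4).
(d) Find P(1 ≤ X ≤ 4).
(a) E[X] = 3.2000, Var(X) = 3.2000
(b) P(X = 1) = 0.130439
(c) P(X ≤ 4) = 0.780613
(d) P(1 ≤ X ≤ 4) = 0.739850

We have X ~ Poisson(λ=3.2).

(a) Moments:
E[X] = 3.2000
Var(X) = 3.2000
σ = √Var(X) = 1.7889

(b) Point probability using PMF:
P(X = 1) = 0.130439

(c) Cumulative probability using CDF:
P(X ≤ 4) = F(4) = 0.780613

(d) Range probability:
P(1 ≤ X ≤ 4) = P(X ≤ 4) - P(X ≤ 0)
                   = F(4) - F(0)
                   = 0.780613 - 0.040762
                   = 0.739850

This means approximately 74.0% of outcomes fall in the interval [1, 4].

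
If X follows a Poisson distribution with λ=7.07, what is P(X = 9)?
0.103407

We have X ~ Poisson(λ=7.07).

For a Poisson distribution, the PMF gives us the probability of each outcome.

Using the PMF formula:
P(X = 9) = 0.103407

Rounded to 4 decimal places: 0.1034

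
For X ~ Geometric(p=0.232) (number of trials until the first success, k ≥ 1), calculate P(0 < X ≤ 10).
0.928614

We have X ~ Geometric(p=0.232) (number of trials until the first success, k ≥ 1).

To find P(0 < X ≤ 10), we use:
P(0 < X ≤ 10) = P(X ≤ 10) - P(X ≤ 0)
                 = F(10) - F(0)
                 = 0.928614 - 0.000000
                 = 0.928614

So there's approximately a 92.9% chance that X falls in this range.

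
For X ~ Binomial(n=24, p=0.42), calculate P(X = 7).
0.075898

We have X ~ Binomial(n=24, p=0.42).

For a Binomial distribution, the PMF gives us the probability of each outcome.

Using the PMF formula:
P(X = 7) = 0.075898

Rounded to 4 decimal places: 0.0759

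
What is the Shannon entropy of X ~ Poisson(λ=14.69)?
2.7566 nats

We have X ~ Poisson(λ=14.69).

The Shannon entropy measures the uncertainty or information content of the distribution.

For a Poisson distribution with λ=14.69:
H(X) = 2.7566 nats

(In bits, this would be 3.9770 bits.)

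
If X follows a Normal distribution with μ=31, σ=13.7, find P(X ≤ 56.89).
0.970606

We have X ~ Normal(μ=31, σ=13.7).

The CDF gives us P(X ≤ k).

Using the CDF:
P(X ≤ 56.89) = 0.970606

This means there's approximately a 97.1% chance that X is at most 56.89.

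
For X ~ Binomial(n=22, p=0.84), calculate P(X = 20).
0.180900

We have X ~ Binomial(n=22, p=0.84).

For a Binomial distribution, the PMF gives us the probability of each outcome.

Using the PMF formula:
P(X = 20) = 0.180900

Rounded to 4 decimal places: 0.1809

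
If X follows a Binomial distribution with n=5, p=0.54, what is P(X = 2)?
0.283832

We have X ~ Binomial(n=5, p=0.54).

For a Binomial distribution, the PMF gives us the probability of each outcome.

Using the PMF formula:
P(X = 2) = 0.283832

Rounded to 4 decimal places: 0.2838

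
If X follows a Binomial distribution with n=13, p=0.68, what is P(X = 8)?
0.197424

We have X ~ Binomial(n=13, p=0.68).

For a Binomial distribution, the PMF gives us the probability of each outcome.

Using the PMF formula:
P(X = 8) = 0.197424

Rounded to 4 decimal places: 0.1974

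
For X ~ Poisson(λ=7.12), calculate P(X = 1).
0.005758

We have X ~ Poisson(λ=7.12).

For a Poisson distribution, the PMF gives us the probability of each outcome.

Using the PMF formula:
P(X = 1) = 0.005758

Rounded to 4 decimal places: 0.0058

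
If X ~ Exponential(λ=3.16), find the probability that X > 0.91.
0.056382

We have X ~ Exponential(λ=3.16).

P(X > 0.91) = 1 - P(X ≤ 0.91)
                = 1 - F(0.91)
                = 1 - 0.943618
                = 0.056382

So there's approximately a 5.6% chance that X exceeds 0.91.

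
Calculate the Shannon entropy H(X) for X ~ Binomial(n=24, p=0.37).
2.2785 nats

We have X ~ Binomial(n=24, p=0.37).

The Shannon entropy measures the uncertainty or information content of the distribution.

For a Binomial distribution with n=24, p=0.37:
H(X) = 2.2785 nats

(In bits, this would be 3.2872 bits.)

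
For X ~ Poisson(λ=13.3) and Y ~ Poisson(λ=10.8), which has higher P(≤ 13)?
Y has higher probability (P(Y ≤ 13) = 0.7995 > P(X ≤ 13) = 0.5401)

Compute P(≤ 13) for each distribution:

X ~ Poisson(λ=13.3):
P(X ≤ 13) = 0.5401

Y ~ Poisson(λ=10.8):
P(Y ≤ 13) = 0.7995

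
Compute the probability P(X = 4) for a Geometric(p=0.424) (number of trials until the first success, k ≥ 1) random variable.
0.081028

We have X ~ Geometric(p=0.424) (number of trials until the first success, k ≥ 1).

For a Geometric distribution, the PMF gives us the probability of each outcome.

Using the PMF formula:
P(X = 4) = 0.081028

Rounded to 4 decimal places: 0.0810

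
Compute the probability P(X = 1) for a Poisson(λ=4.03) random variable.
0.071631

We have X ~ Poisson(λ=4.03).

For a Poisson distribution, the PMF gives us the probability of each outcome.

Using the PMF formula:
P(X = 1) = 0.071631

Rounded to 4 decimal places: 0.0716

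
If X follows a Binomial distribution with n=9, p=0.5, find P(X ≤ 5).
0.746094

We have X ~ Binomial(n=9, p=0.5).

The CDF gives us P(X ≤ k).

Using the CDF:
P(X ≤ 5) = 0.746094

This means there's approximately a 74.6% chance that X is at most 5.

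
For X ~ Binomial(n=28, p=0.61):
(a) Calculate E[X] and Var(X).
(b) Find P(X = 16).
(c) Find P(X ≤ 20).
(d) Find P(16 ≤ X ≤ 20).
(a) E[X] = 17.0800, Var(X) = 6.6612
(b) P(X = 16) = 0.138432
(c) P(X ≤ 20) = 0.909879
(d) P(16 ≤ X ≤ 20) = 0.642270

We have X ~ Binomial(n=28, p=0.61).

(a) Moments:
E[X] = 17.0800
Var(X) = 6.6612
σ = √Var(X) = 2.5809

(b) Point probability using PMF:
P(X = 16) = 0.138432

(c) Cumulative probability using CDF:
P(X ≤ 20) = F(20) = 0.909879

(d) Range probability:
P(16 ≤ X ≤ 20) = P(X ≤ 20) - P(X ≤ 15)
                   = F(20) - F(15)
                   = 0.909879 - 0.267609
                   = 0.642270

This means approximately 64.2% of outcomes fall in the interval [16, 20].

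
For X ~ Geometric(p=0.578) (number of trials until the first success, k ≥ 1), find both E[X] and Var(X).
E[X] = 1.7301, Var(X) = 1.2632

We have X ~ Geometric(p=0.578) (number of trials until the first success, k ≥ 1).

For a Geometric distribution with p=0.578 (number of trials until the first success, k ≥ 1):

Expected value:
E[X] = 1.7301

Variance:
Var(X) = 1.2632

Standard deviation:
σ = √Var(X) = 1.1239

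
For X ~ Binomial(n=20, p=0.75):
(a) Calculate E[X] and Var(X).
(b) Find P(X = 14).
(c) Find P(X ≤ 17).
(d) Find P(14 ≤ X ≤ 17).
(a) E[X] = 15.0000, Var(X) = 3.7500
(b) P(X = 14) = 0.168609
(c) P(X ≤ 17) = 0.908740
(d) P(14 ≤ X ≤ 17) = 0.694522

We have X ~ Binomial(n=20, p=0.75).

(a) Moments:
E[X] = 15.0000
Var(X) = 3.7500
σ = √Var(X) = 1.9365

(b) Point probability using PMF:
P(X = 14) = 0.168609

(c) Cumulative probability using CDF:
P(X ≤ 17) = F(17) = 0.908740

(d) Range probability:
P(14 ≤ X ≤ 17) = P(X ≤ 17) - P(X ≤ 13)
                   = F(17) - F(13)
                   = 0.908740 - 0.214218
                   = 0.694522

This means approximately 69.5% of outcomes fall in the interval [14, 17].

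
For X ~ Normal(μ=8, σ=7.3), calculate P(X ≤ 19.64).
0.944590

We have X ~ Normal(μ=8, σ=7.3).

The CDF gives us P(X ≤ k).

Using the CDF:
P(X ≤ 19.64) = 0.944590

This means there's approximately a 94.5% chance that X is at most 19.64.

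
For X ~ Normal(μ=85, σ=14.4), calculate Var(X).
207.3600

We have X ~ Normal(μ=85, σ=14.4).

For a Normal distribution with μ=85, σ=14.4:
Var(X) = 207.3600

The variance measures the spread of the distribution around the mean.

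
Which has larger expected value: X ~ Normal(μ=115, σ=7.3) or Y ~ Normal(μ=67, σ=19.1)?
X has larger mean (115.0000 > 67.0000)

Compute the expected value for each distribution:

X ~ Normal(μ=115, σ=7.3):
E[X] = 115.0000

Y ~ Normal(μ=67, σ=19.1):
E[Y] = 67.0000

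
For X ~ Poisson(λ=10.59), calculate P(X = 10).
0.123032

We have X ~ Poisson(λ=10.59).

For a Poisson distribution, the PMF gives us the probability of each outcome.

Using the PMF formula:
P(X = 10) = 0.123032

Rounded to 4 decimal places: 0.1230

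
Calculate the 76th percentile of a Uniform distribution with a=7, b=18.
15.3600

We have X ~ Uniform(a=7, b=18).

We want to find x such that P(X ≤ x) = 0.76.

This is the 76th percentile, which means 76% of values fall below this point.

Using the inverse CDF (quantile function):
x = F⁻¹(0.76) = 15.3600

Verification: P(X ≤ 15.3600) = 0.76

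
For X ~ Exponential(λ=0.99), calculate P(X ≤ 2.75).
0.934290

We have X ~ Exponential(λ=0.99).

The CDF gives us P(X ≤ k).

Using the CDF:
P(X ≤ 2.75) = 0.934290

This means there's approximately a 93.4% chance that X is at most 2.75.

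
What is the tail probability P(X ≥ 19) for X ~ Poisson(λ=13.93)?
0.113515

We have X ~ Poisson(λ=13.93).

For discrete distributions, P(X ≥ 19) = 1 - P(X ≤ 18).

P(X ≤ 18) = 0.886485
P(X ≥ 19) = 1 - 0.886485 = 0.113515

So there's approximately a 11.4% chance that X is at least 19.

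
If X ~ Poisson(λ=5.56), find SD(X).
2.3580

We have X ~ Poisson(λ=5.56).

For a Poisson distribution with λ=5.56:
σ = √Var(X) = 2.3580

The standard deviation is the square root of the variance.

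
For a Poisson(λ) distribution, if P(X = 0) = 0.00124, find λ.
λ = 6.6926

For a Poisson(λ) distribution, the PMF at 0 is:
P(X = 0) = λ^0 e^(-λ) / 0! = e^(-λ)

Given P(X = 0) = 0.00124:
e^(-λ) = 0.00124
-λ = ln(0.00124)
λ = -ln(0.00124) = 6.6926

Verification: e^(-6.6926) = 0.00124 ✓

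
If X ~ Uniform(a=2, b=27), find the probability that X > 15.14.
0.474400

We have X ~ Uniform(a=2, b=27).

P(X > 15.14) = 1 - P(X ≤ 15.14)
                = 1 - F(15.14)
                = 1 - 0.525600
                = 0.474400

So there's approximately a 47.4% chance that X exceeds 15.14.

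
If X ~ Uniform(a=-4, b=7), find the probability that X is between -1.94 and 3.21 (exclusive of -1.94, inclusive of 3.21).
0.468182

We have X ~ Uniform(a=-4, b=7).

To find P(-1.94 < X ≤ 3.21), we use:
P(-1.94 < X ≤ 3.21) = P(X ≤ 3.21) - P(X ≤ -1.94)
                 = F(3.21) - F(-1.94)
                 = 0.655455 - 0.187273
                 = 0.468182

So there's approximately a 46.8% chance that X falls in this range.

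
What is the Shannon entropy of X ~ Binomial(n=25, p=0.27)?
2.2122 nats

We have X ~ Binomial(n=25, p=0.27).

The Shannon entropy measures the uncertainty or information content of the distribution.

For a Binomial distribution with n=25, p=0.27:
H(X) = 2.2122 nats

(In bits, this would be 3.1915 bits.)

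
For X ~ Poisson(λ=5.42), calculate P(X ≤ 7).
0.819252

We have X ~ Poisson(λ=5.42).

The CDF gives us P(X ≤ k).

Using the CDF:
P(X ≤ 7) = 0.819252

This means there's approximately a 81.9% chance that X is at most 7.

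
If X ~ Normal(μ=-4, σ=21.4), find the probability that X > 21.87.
0.113355

We have X ~ Normal(μ=-4, σ=21.4).

P(X > 21.87) = 1 - P(X ≤ 21.87)
                = 1 - F(21.87)
                = 1 - 0.886645
                = 0.113355

So there's approximately a 11.3% chance that X exceeds 21.87.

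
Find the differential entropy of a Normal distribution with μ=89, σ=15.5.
4.1598 nats

We have X ~ Normal(μ=89, σ=15.5).

The differential entropy measures the uncertainty or information content of the distribution.

For a Normal distribution with μ=89, σ=15.5:
h(X) = 4.1598 nats

(In bits, this would be 6.0013 bits.)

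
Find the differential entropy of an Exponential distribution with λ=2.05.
0.2822 nats

We have X ~ Exponential(λ=2.05).

The differential entropy measures the uncertainty or information content of the distribution.

For an Exponential distribution with λ=2.05:
h(X) = 0.2822 nats

(In bits, this would be 0.4071 bits.)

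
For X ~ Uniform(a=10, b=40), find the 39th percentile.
21.7000

We have X ~ Uniform(a=10, b=40).

We want to find x such that P(X ≤ x) = 0.39.

This is the 39th percentile, which means 39% of values fall below this point.

Using the inverse CDF (quantile function):
x = F⁻¹(0.39) = 21.7000

Verification: P(X ≤ 21.7000) = 0.39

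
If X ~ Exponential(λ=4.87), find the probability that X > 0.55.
0.068666

We have X ~ Exponential(λ=4.87).

P(X > 0.55) = 1 - P(X ≤ 0.55)
                = 1 - F(0.55)
                = 1 - 0.931334
                = 0.068666

So there's approximately a 6.9% chance that X exceeds 0.55.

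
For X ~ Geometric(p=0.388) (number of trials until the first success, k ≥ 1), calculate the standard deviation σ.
2.0162

We have X ~ Geometric(p=0.388) (number of trials until the first success, k ≥ 1).

For a Geometric distribution with p=0.388 (number of trials until the first success, k ≥ 1):
σ = √Var(X) = 2.0162

The standard deviation is the square root of the variance.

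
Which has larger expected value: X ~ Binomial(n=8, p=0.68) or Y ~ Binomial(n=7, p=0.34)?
X has larger mean (5.4400 > 2.3800)

Compute the expected value for each distribution:

X ~ Binomial(n=8, p=0.68):
E[X] = 5.4400

Y ~ Binomial(n=7, p=0.34):
E[Y] = 2.3800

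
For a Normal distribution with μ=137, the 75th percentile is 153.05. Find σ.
σ = 23.7958

For X ~ Normal(μ, σ), the p-th percentile satisfies x = μ + z_p × σ,
where z_p = Φ⁻¹(p) is the standard normal quantile.

Step 1: z_{0.75} = Φ⁻¹(0.75) = 0.6745

Step 2: Solve for σ:
153.05 = 137 + 0.6745 × σ
σ = (153.05 - 137) / 0.6745
σ = 16.05 / 0.6745
σ = 23.7958

Verification: μ + z × σ = 137 + 0.6745 × 23.7958 = 153.05 ✓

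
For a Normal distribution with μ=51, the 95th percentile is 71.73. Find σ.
σ = 12.6029

For X ~ Normal(μ, σ), the p-th percentile satisfies x = μ + z_p × σ,
where z_p = Φ⁻¹(p) is the standard normal quantile.

Step 1: z_{0.95} = Φ⁻¹(0.95) = 1.6449

Step 2: Solve for σ:
71.73 = 51 + 1.6449 × σ
σ = (71.73 - 51) / 1.6449
σ = 20.73 / 1.6449
σ = 12.6029

Verification: μ + z × σ = 51 + 1.6449 × 12.6029 = 71.73 ✓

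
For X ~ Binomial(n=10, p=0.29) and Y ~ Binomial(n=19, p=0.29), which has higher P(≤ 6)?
X has higher probability (P(X ≤ 6) = 0.9913 > P(Y ≤ 6) = 0.7005)

Compute P(≤ 6) for each distribution:

X ~ Binomial(n=10, p=0.29):
P(X ≤ 6) = 0.9913

Y ~ Binomial(n=19, p=0.29):
P(Y ≤ 6) = 0.7005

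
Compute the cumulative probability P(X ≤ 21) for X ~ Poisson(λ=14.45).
0.961571

We have X ~ Poisson(λ=14.45).

The CDF gives us P(X ≤ k).

Using the CDF:
P(X ≤ 21) = 0.961571

This means there's approximately a 96.2% chance that X is at most 21.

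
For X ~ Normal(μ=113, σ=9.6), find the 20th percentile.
104.9204

We have X ~ Normal(μ=113, σ=9.6).

We want to find x such that P(X ≤ x) = 0.2.

This is the 20th percentile, which means 20% of values fall below this point.

Using the inverse CDF (quantile function):
x = F⁻¹(0.2) = 104.9204

Verification: P(X ≤ 104.9204) = 0.2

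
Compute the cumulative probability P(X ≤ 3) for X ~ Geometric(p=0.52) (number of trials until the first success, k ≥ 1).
0.889408

We have X ~ Geometric(p=0.52) (number of trials until the first success, k ≥ 1).

The CDF gives us P(X ≤ k).

Using the CDF:
P(X ≤ 3) = 0.889408

This means there's approximately a 88.9% chance that X is at most 3.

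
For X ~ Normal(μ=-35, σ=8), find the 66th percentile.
-31.7003

We have X ~ Normal(μ=-35, σ=8).

We want to find x such that P(X ≤ x) = 0.66.

This is the 66th percentile, which means 66% of values fall below this point.

Using the inverse CDF (quantile function):
x = F⁻¹(0.66) = -31.7003

Verification: P(X ≤ -31.7003) = 0.66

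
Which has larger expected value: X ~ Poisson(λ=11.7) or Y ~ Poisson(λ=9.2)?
X has larger mean (11.7000 > 9.2000)

Compute the expected value for each distribution:

X ~ Poisson(λ=11.7):
E[X] = 11.7000

Y ~ Poisson(λ=9.2):
E[Y] = 9.2000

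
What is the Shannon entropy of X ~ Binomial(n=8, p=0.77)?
1.5617 nats

We have X ~ Binomial(n=8, p=0.77).

The Shannon entropy measures the uncertainty or information content of the distribution.

For a Binomial distribution with n=8, p=0.77:
H(X) = 1.5617 nats

(In bits, this would be 2.2530 bits.)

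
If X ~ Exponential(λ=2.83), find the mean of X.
0.3534

We have X ~ Exponential(λ=2.83).

For an Exponential distribution with λ=2.83:
E[X] = 0.3534

This is the expected (average) value of X.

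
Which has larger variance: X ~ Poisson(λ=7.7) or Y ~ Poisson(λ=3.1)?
X has larger variance (7.7000 > 3.1000)

Compute the variance for each distribution:

X ~ Poisson(λ=7.7):
Var(X) = 7.7000

Y ~ Poisson(λ=3.1):
Var(Y) = 3.1000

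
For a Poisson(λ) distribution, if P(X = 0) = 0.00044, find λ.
λ = 7.7287

For a Poisson(λ) distribution, the PMF at 0 is:
P(X = 0) = λ^0 e^(-λ) / 0! = e^(-λ)

Given P(X = 0) = 0.00044:
e^(-λ) = 0.00044
-λ = ln(0.00044)
λ = -ln(0.00044) = 7.7287

Verification: e^(-7.7287) = 0.00044 ✓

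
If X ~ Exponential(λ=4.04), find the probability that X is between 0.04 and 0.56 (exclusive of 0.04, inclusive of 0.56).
0.746681

We have X ~ Exponential(λ=4.04).

To find P(0.04 < X ≤ 0.56), we use:
P(0.04 < X ≤ 0.56) = P(X ≤ 0.56) - P(X ≤ 0.04)
                 = F(0.56) - F(0.04)
                 = 0.895900 - 0.149219
                 = 0.746681

So there's approximately a 74.7% chance that X falls in this range.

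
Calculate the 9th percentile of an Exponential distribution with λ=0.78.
0.1209

We have X ~ Exponential(λ=0.78).

We want to find x such that P(X ≤ x) = 0.09.

This is the 9th percentile, which means 9% of values fall below this point.

Using the inverse CDF (quantile function):
x = F⁻¹(0.09) = 0.1209

Verification: P(X ≤ 0.1209) = 0.09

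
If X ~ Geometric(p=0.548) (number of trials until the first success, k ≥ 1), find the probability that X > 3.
0.092345

We have X ~ Geometric(p=0.548) (number of trials until the first success, k ≥ 1).

P(X > 3) = 1 - P(X ≤ 3)
                = 1 - F(3)
                = 1 - 0.907655
                = 0.092345

So there's approximately a 9.2% chance that X exceeds 3.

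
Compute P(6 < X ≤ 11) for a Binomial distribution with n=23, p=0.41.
0.705279

We have X ~ Binomial(n=23, p=0.41).

To find P(6 < X ≤ 11), we use:
P(6 < X ≤ 11) = P(X ≤ 11) - P(X ≤ 6)
                 = F(11) - F(6)
                 = 0.810544 - 0.105265
                 = 0.705279

So there's approximately a 70.5% chance that X falls in this range.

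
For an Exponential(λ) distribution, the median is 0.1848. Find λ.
λ = 3.7508

For X ~ Exponential(λ), the CDF is F(x) = 1 - e^(-λx).
The median m satisfies F(m) = 0.5:
1 - e^(-λm) = 0.5
e^(-λm) = 0.5
λm = ln(2)
m = ln(2) / λ

Given m = 0.1848:
λ = ln(2) / 0.1848 = 0.693147 / 0.1848 = 3.7508

Verification: ln(2) / 3.7508 = 0.1848 ✓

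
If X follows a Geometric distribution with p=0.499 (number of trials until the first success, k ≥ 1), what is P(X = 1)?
0.499000

We have X ~ Geometric(p=0.499) (number of trials until the first success, k ≥ 1).

For a Geometric distribution, the PMF gives us the probability of each outcome.

Using the PMF formula:
P(X = 1) = 0.499000

Rounded to 4 decimal places: 0.4990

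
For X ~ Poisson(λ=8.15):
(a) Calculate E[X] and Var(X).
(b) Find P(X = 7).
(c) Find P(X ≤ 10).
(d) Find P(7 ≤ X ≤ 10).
(a) E[X] = 8.1500, Var(X) = 8.1500
(b) P(X = 7) = 0.136827
(c) P(X ≤ 10) = 0.800723
(d) P(7 ≤ X ≤ 10) = 0.505324

We have X ~ Poisson(λ=8.15).

(a) Moments:
E[X] = 8.1500
Var(X) = 8.1500
σ = √Var(X) = 2.8548

(b) Point probability using PMF:
P(X = 7) = 0.136827

(c) Cumulative probability using CDF:
P(X ≤ 10) = F(10) = 0.800723

(d) Range probability:
P(7 ≤ X ≤ 10) = P(X ≤ 10) - P(X ≤ 6)
                   = F(10) - F(6)
                   = 0.800723 - 0.295399
                   = 0.505324

This means approximately 50.5% of outcomes fall in the interval [7, 10].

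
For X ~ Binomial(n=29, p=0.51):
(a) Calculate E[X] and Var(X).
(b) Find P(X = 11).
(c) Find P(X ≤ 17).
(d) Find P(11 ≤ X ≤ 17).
(a) E[X] = 14.7900, Var(X) = 7.2471
(b) P(X = 11) = 0.055698
(c) P(X ≤ 17) = 0.842933
(d) P(11 ≤ X ≤ 17) = 0.787988

We have X ~ Binomial(n=29, p=0.51).

(a) Moments:
E[X] = 14.7900
Var(X) = 7.2471
σ = √Var(X) = 2.6920

(b) Point probability using PMF:
P(X = 11) = 0.055698

(c) Cumulative probability using CDF:
P(X ≤ 17) = F(17) = 0.842933

(d) Range probability:
P(11 ≤ X ≤ 17) = P(X ≤ 17) - P(X ≤ 10)
                   = F(17) - F(10)
                   = 0.842933 - 0.054945
                   = 0.787988

This means approximately 78.8% of outcomes fall in the interval [11, 17].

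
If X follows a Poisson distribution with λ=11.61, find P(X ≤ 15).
0.871245

We have X ~ Poisson(λ=11.61).

The CDF gives us P(X ≤ k).

Using the CDF:
P(X ≤ 15) = 0.871245

This means there's approximately a 87.1% chance that X is at most 15.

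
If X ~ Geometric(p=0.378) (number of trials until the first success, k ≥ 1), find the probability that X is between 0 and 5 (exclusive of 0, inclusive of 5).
0.906900

We have X ~ Geometric(p=0.378) (number of trials until the first success, k ≥ 1).

To find P(0 < X ≤ 5), we use:
P(0 < X ≤ 5) = P(X ≤ 5) - P(X ≤ 0)
                 = F(5) - F(0)
                 = 0.906900 - 0.000000
                 = 0.906900

So there's approximately a 90.7% chance that X falls in this range.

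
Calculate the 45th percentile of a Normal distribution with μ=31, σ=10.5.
29.6806

We have X ~ Normal(μ=31, σ=10.5).

We want to find x such that P(X ≤ x) = 0.45.

This is the 45th percentile, which means 45% of values fall below this point.

Using the inverse CDF (quantile function):
x = F⁻¹(0.45) = 29.6806

Verification: P(X ≤ 29.6806) = 0.45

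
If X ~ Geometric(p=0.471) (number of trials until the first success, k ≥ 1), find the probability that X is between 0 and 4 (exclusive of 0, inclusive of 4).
0.921689

We have X ~ Geometric(p=0.471) (number of trials until the first success, k ≥ 1).

To find P(0 < X ≤ 4), we use:
P(0 < X ≤ 4) = P(X ≤ 4) - P(X ≤ 0)
                 = F(4) - F(0)
                 = 0.921689 - 0.000000
                 = 0.921689

So there's approximately a 92.2% chance that X falls in this range.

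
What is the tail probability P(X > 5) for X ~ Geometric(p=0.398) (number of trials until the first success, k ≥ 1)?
0.079065

We have X ~ Geometric(p=0.398) (number of trials until the first success, k ≥ 1).

P(X > 5) = 1 - P(X ≤ 5)
                = 1 - F(5)
                = 1 - 0.920935
                = 0.079065

So there's approximately a 7.9% chance that X exceeds 5.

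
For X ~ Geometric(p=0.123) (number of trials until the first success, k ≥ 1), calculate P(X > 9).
0.306900

We have X ~ Geometric(p=0.123) (number of trials until the first success, k ≥ 1).

P(X > 9) = 1 - P(X ≤ 9)
                = 1 - F(9)
                = 1 - 0.693100
                = 0.306900

So there's approximately a 30.7% chance that X exceeds 9.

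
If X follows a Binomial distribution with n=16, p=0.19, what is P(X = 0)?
0.034337

We have X ~ Binomial(n=16, p=0.19).

For a Binomial distribution, the PMF gives us the probability of each outcome.

Using the PMF formula:
P(X = 0) = 0.034337

Rounded to 4 decimal places: 0.0343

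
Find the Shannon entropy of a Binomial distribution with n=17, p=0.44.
2.1345 nats

We have X ~ Binomial(n=17, p=0.44).

The Shannon entropy measures the uncertainty or information content of the distribution.

For a Binomial distribution with n=17, p=0.44:
H(X) = 2.1345 nats

(In bits, this would be 3.0794 bits.)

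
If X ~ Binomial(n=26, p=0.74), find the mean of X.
19.2400

We have X ~ Binomial(n=26, p=0.74).

For a Binomial distribution with n=26, p=0.74:
E[X] = 19.2400

This is the expected (average) value of X.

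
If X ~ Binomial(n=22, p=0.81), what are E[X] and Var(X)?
E[X] = 17.8200, Var(X) = 3.3858

We have X ~ Binomial(n=22, p=0.81).

For a Binomial distribution with n=22, p=0.81:

Expected value:
E[X] = 17.8200

Variance:
Var(X) = 3.3858

Standard deviation:
σ = √Var(X) = 1.8401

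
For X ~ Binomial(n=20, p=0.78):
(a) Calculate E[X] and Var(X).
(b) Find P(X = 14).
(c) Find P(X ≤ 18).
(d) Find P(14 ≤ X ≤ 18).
(a) E[X] = 15.6000, Var(X) = 3.4320
(b) P(X = 14) = 0.135595
(c) P(X ≤ 18) = 0.953855
(d) P(14 ≤ X ≤ 18) = 0.823718

We have X ~ Binomial(n=20, p=0.78).

(a) Moments:
E[X] = 15.6000
Var(X) = 3.4320
σ = √Var(X) = 1.8526

(b) Point probability using PMF:
P(X = 14) = 0.135595

(c) Cumulative probability using CDF:
P(X ≤ 18) = F(18) = 0.953855

(d) Range probability:
P(14 ≤ X ≤ 18) = P(X ≤ 18) - P(X ≤ 13)
                   = F(18) - F(13)
                   = 0.953855 - 0.130137
                   = 0.823718

This means approximately 82.4% of outcomes fall in the interval [14, 18].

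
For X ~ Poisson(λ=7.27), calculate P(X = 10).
0.079115

We have X ~ Poisson(λ=7.27).

For a Poisson distribution, the PMF gives us the probability of each outcome.

Using the PMF formula:
P(X = 10) = 0.079115

Rounded to 4 decimal places: 0.0791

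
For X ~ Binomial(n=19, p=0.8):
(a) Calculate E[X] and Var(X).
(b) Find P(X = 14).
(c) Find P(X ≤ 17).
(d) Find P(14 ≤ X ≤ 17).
(a) E[X] = 15.2000, Var(X) = 3.0400
(b) P(X = 14) = 0.163650
(c) P(X ≤ 17) = 0.917134
(d) P(14 ≤ X ≤ 17) = 0.754071

We have X ~ Binomial(n=19, p=0.8).

(a) Moments:
E[X] = 15.2000
Var(X) = 3.0400
σ = √Var(X) = 1.7436

(b) Point probability using PMF:
P(X = 14) = 0.163650

(c) Cumulative probability using CDF:
P(X ≤ 17) = F(17) = 0.917134

(d) Range probability:
P(14 ≤ X ≤ 17) = P(X ≤ 17) - P(X ≤ 13)
                   = F(17) - F(13)
                   = 0.917134 - 0.163062
                   = 0.754071

This means approximately 75.4% of outcomes fall in the interval [14, 17].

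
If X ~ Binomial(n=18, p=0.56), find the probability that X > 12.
0.124301

We have X ~ Binomial(n=18, p=0.56).

P(X > 12) = 1 - P(X ≤ 12)
                = 1 - F(12)
                = 1 - 0.875699
                = 0.124301

So there's approximately a 12.4% chance that X exceeds 12.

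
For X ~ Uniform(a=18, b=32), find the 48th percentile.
24.7200

We have X ~ Uniform(a=18, b=32).

We want to find x such that P(X ≤ x) = 0.48.

This is the 48th percentile, which means 48% of values fall below this point.

Using the inverse CDF (quantile function):
x = F⁻¹(0.48) = 24.7200

Verification: P(X ≤ 24.7200) = 0.48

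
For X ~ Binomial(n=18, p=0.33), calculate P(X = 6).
0.196179

We have X ~ Binomial(n=18, p=0.33).

For a Binomial distribution, the PMF gives us the probability of each outcome.

Using the PMF formula:
P(X = 6) = 0.196179

Rounded to 4 decimal places: 0.1962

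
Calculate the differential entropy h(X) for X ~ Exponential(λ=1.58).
0.5426 nats

We have X ~ Exponential(λ=1.58).

The differential entropy measures the uncertainty or information content of the distribution.

For an Exponential distribution with λ=1.58:
h(X) = 0.5426 nats

(In bits, this would be 0.7828 bits.)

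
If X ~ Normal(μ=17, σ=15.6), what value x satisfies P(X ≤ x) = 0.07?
-6.0223

We have X ~ Normal(μ=17, σ=15.6).

We want to find x such that P(X ≤ x) = 0.07.

This is the 7th percentile, which means 7% of values fall below this point.

Using the inverse CDF (quantile function):
x = F⁻¹(0.07) = -6.0223

Verification: P(X ≤ -6.0223) = 0.07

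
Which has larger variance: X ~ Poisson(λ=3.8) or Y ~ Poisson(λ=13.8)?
Y has larger variance (13.8000 > 3.8000)

Compute the variance for each distribution:

X ~ Poisson(λ=3.8):
Var(X) = 3.8000

Y ~ Poisson(λ=13.8):
Var(Y) = 13.8000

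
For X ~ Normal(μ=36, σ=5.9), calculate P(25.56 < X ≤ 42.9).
0.840491

We have X ~ Normal(μ=36, σ=5.9).

To find P(25.56 < X ≤ 42.9), we use:
P(25.56 < X ≤ 42.9) = P(X ≤ 42.9) - P(X ≤ 25.56)
                 = F(42.9) - F(25.56)
                 = 0.878897 - 0.038406
                 = 0.840491

So there's approximately a 84.0% chance that X falls in this range.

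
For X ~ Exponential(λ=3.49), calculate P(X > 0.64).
0.107142

We have X ~ Exponential(λ=3.49).

P(X > 0.64) = 1 - P(X ≤ 0.64)
                = 1 - F(0.64)
                = 1 - 0.892858
                = 0.107142

So there's approximately a 10.7% chance that X exceeds 0.64.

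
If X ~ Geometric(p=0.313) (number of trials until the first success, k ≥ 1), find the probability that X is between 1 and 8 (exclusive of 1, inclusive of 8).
0.637380

We have X ~ Geometric(p=0.313) (number of trials until the first success, k ≥ 1).

To find P(1 < X ≤ 8), we use:
P(1 < X ≤ 8) = P(X ≤ 8) - P(X ≤ 1)
                 = F(8) - F(1)
                 = 0.950380 - 0.313000
                 = 0.637380

So there's approximately a 63.7% chance that X falls in this range.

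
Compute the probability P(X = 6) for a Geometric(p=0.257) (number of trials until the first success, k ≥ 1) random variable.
0.058194

We have X ~ Geometric(p=0.257) (number of trials until the first success, k ≥ 1).

For a Geometric distribution, the PMF gives us the probability of each outcome.

Using the PMF formula:
P(X = 6) = 0.058194

Rounded to 4 decimal places: 0.0582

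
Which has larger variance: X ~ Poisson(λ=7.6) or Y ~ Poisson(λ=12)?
Y has larger variance (12.0000 > 7.6000)

Compute the variance for each distribution:

X ~ Poisson(λ=7.6):
Var(X) = 7.6000

Y ~ Poisson(λ=12):
Var(Y) = 12.0000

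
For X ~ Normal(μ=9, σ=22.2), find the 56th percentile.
12.3515

We have X ~ Normal(μ=9, σ=22.2).

We want to find x such that P(X ≤ x) = 0.56.

This is the 56th percentile, which means 56% of values fall below this point.

Using the inverse CDF (quantile function):
x = F⁻¹(0.56) = 12.3515

Verification: P(X ≤ 12.3515) = 0.56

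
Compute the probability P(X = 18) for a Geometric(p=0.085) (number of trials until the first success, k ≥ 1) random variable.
0.018775

We have X ~ Geometric(p=0.085) (number of trials until the first success, k ≥ 1).

For a Geometric distribution, the PMF gives us the probability of each outcome.

Using the PMF formula:
P(X = 18) = 0.018775

Rounded to 4 decimal places: 0.0188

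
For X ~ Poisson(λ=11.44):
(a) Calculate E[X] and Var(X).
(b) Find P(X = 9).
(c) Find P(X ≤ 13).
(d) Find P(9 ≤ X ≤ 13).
(a) E[X] = 11.4400, Var(X) = 11.4400
(b) P(X = 9) = 0.099481
(c) P(X ≤ 13) = 0.739022
(d) P(9 ≤ X ≤ 13) = 0.543779

We have X ~ Poisson(λ=11.44).

(a) Moments:
E[X] = 11.4400
Var(X) = 11.4400
σ = √Var(X) = 3.3823

(b) Point probability using PMF:
P(X = 9) = 0.099481

(c) Cumulative probability using CDF:
P(X ≤ 13) = F(13) = 0.739022

(d) Range probability:
P(9 ≤ X ≤ 13) = P(X ≤ 13) - P(X ≤ 8)
                   = F(13) - F(8)
                   = 0.739022 - 0.195244
                   = 0.543779

This means approximately 54.4% of outcomes fall in the interval [9, 13].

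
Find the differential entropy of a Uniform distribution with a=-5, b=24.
3.3673 nats

We have X ~ Uniform(a=-5, b=24).

The differential entropy measures the uncertainty or information content of the distribution.

For a Uniform distribution with a=-5, b=24:
h(X) = 3.3673 nats

(In bits, this would be 4.8580 bits.)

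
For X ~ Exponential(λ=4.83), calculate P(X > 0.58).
0.060725

We have X ~ Exponential(λ=4.83).

P(X > 0.58) = 1 - P(X ≤ 0.58)
                = 1 - F(0.58)
                = 1 - 0.939275
                = 0.060725

So there's approximately a 6.1% chance that X exceeds 0.58.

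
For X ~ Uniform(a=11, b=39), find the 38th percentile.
21.6400

We have X ~ Uniform(a=11, b=39).

We want to find x such that P(X ≤ x) = 0.38.

This is the 38th percentile, which means 38% of values fall below this point.

Using the inverse CDF (quantile function):
x = F⁻¹(0.38) = 21.6400

Verification: P(X ≤ 21.6400) = 0.38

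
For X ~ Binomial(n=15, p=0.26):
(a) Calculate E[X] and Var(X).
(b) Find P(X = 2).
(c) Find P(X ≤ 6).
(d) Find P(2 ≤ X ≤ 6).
(a) E[X] = 3.9000, Var(X) = 2.8860
(b) P(X = 2) = 0.141628
(c) P(X ≤ 6) = 0.931624
(d) P(2 ≤ X ≤ 6) = 0.863113

We have X ~ Binomial(n=15, p=0.26).

(a) Moments:
E[X] = 3.9000
Var(X) = 2.8860
σ = √Var(X) = 1.6988

(b) Point probability using PMF:
P(X = 2) = 0.141628

(c) Cumulative probability using CDF:
P(X ≤ 6) = F(6) = 0.931624

(d) Range probability:
P(2 ≤ X ≤ 6) = P(X ≤ 6) - P(X ≤ 1)
                   = F(6) - F(1)
                   = 0.931624 - 0.068511
                   = 0.863113

This means approximately 86.3% of outcomes fall in the interval [2, 6].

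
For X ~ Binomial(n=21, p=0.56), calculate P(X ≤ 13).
0.776262

We have X ~ Binomial(n=21, p=0.56).

The CDF gives us P(X ≤ k).

Using the CDF:
P(X ≤ 13) = 0.776262

This means there's approximately a 77.6% chance that X is at most 13.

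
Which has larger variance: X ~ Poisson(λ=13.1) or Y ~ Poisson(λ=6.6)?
X has larger variance (13.1000 > 6.6000)

Compute the variance for each distribution:

X ~ Poisson(λ=13.1):
Var(X) = 13.1000

Y ~ Poisson(λ=6.6):
Var(Y) = 6.6000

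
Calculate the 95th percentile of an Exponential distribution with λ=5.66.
0.5293

We have X ~ Exponential(λ=5.66).

We want to find x such that P(X ≤ x) = 0.95.

This is the 95th percentile, which means 95% of values fall below this point.

Using the inverse CDF (quantile function):
x = F⁻¹(0.95) = 0.5293

Verification: P(X ≤ 0.5293) = 0.95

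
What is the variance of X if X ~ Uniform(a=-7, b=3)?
8.3333

We have X ~ Uniform(a=-7, b=3).

For a Uniform distribution with a=-7, b=3:
Var(X) = 8.3333

The variance measures the spread of the distribution around the mean.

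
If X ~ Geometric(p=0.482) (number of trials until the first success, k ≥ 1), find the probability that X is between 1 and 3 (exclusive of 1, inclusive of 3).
0.379008

We have X ~ Geometric(p=0.482) (number of trials until the first success, k ≥ 1).

To find P(1 < X ≤ 3), we use:
P(1 < X ≤ 3) = P(X ≤ 3) - P(X ≤ 1)
                 = F(3) - F(1)
                 = 0.861008 - 0.482000
                 = 0.379008

So there's approximately a 37.9% chance that X falls in this range.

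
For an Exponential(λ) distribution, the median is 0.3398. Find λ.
λ = 2.0399

For X ~ Exponential(λ), the CDF is F(x) = 1 - e^(-λx).
The median m satisfies F(m) = 0.5:
1 - e^(-λm) = 0.5
e^(-λm) = 0.5
λm = ln(2)
m = ln(2) / λ

Given m = 0.3398:
λ = ln(2) / 0.3398 = 0.693147 / 0.3398 = 2.0399

Verification: ln(2) / 2.0399 = 0.3398 ✓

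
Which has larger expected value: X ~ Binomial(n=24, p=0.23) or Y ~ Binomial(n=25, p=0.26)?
Y has larger mean (6.5000 > 5.5200)

Compute the expected value for each distribution:

X ~ Binomial(n=24, p=0.23):
E[X] = 5.5200

Y ~ Binomial(n=25, p=0.26):
E[Y] = 6.5000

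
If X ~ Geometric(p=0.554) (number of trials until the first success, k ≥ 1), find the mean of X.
1.8051

We have X ~ Geometric(p=0.554) (number of trials until the first success, k ≥ 1).

For a Geometric distribution with p=0.554 (number of trials until the first success, k ≥ 1):
E[X] = 1.8051

This is the expected (average) value of X.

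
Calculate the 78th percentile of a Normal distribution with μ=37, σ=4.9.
40.7837

We have X ~ Normal(μ=37, σ=4.9).

We want to find x such that P(X ≤ x) = 0.78.

This is the 78th percentile, which means 78% of values fall below this point.

Using the inverse CDF (quantile function):
x = F⁻¹(0.78) = 40.7837

Verification: P(X ≤ 40.7837) = 0.78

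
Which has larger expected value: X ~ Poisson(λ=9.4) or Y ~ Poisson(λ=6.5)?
X has larger mean (9.4000 > 6.5000)

Compute the expected value for each distribution:

X ~ Poisson(λ=9.4):
E[X] = 9.4000

Y ~ Poisson(λ=6.5):
E[Y] = 6.5000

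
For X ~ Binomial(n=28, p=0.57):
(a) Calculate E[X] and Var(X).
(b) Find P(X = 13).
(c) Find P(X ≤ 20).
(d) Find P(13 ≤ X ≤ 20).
(a) E[X] = 15.9600, Var(X) = 6.8628
(b) P(X = 13) = 0.079756
(c) P(X ≤ 20) = 0.961098
(d) P(13 ≤ X ≤ 20) = 0.867196

We have X ~ Binomial(n=28, p=0.57).

(a) Moments:
E[X] = 15.9600
Var(X) = 6.8628
σ = √Var(X) = 2.6197

(b) Point probability using PMF:
P(X = 13) = 0.079756

(c) Cumulative probability using CDF:
P(X ≤ 20) = F(20) = 0.961098

(d) Range probability:
P(13 ≤ X ≤ 20) = P(X ≤ 20) - P(X ≤ 12)
                   = F(20) - F(12)
                   = 0.961098 - 0.093903
                   = 0.867196

This means approximately 86.7% of outcomes fall in the interval [13, 20].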